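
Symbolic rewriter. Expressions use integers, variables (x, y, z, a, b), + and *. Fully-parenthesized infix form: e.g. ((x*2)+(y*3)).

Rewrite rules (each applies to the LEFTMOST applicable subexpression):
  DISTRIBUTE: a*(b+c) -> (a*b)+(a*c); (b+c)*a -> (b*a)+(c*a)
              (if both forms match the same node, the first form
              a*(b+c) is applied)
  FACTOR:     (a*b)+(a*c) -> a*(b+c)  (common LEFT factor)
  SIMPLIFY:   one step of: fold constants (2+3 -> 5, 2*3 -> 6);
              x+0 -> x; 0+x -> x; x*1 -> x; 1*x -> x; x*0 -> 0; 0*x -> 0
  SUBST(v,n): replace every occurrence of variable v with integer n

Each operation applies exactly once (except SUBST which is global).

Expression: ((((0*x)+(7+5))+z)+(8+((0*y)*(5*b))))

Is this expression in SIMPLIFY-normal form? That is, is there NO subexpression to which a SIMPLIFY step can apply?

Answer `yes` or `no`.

Answer: no

Derivation:
Expression: ((((0*x)+(7+5))+z)+(8+((0*y)*(5*b))))
Scanning for simplifiable subexpressions (pre-order)...
  at root: ((((0*x)+(7+5))+z)+(8+((0*y)*(5*b)))) (not simplifiable)
  at L: (((0*x)+(7+5))+z) (not simplifiable)
  at LL: ((0*x)+(7+5)) (not simplifiable)
  at LLL: (0*x) (SIMPLIFIABLE)
  at LLR: (7+5) (SIMPLIFIABLE)
  at R: (8+((0*y)*(5*b))) (not simplifiable)
  at RR: ((0*y)*(5*b)) (not simplifiable)
  at RRL: (0*y) (SIMPLIFIABLE)
  at RRR: (5*b) (not simplifiable)
Found simplifiable subexpr at path LLL: (0*x)
One SIMPLIFY step would give: (((0+(7+5))+z)+(8+((0*y)*(5*b))))
-> NOT in normal form.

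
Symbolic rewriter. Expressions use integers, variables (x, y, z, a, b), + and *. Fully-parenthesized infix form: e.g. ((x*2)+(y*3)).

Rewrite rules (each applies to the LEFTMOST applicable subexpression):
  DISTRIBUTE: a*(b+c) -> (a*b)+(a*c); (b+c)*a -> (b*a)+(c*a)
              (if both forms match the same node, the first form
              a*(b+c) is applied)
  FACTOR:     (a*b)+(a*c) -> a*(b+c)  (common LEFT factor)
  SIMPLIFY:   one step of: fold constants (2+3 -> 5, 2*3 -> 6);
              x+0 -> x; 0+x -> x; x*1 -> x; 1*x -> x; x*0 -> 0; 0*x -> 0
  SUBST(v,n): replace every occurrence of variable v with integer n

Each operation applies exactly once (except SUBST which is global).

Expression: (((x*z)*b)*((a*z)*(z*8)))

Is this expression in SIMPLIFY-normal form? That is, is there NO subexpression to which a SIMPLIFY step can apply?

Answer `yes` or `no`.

Expression: (((x*z)*b)*((a*z)*(z*8)))
Scanning for simplifiable subexpressions (pre-order)...
  at root: (((x*z)*b)*((a*z)*(z*8))) (not simplifiable)
  at L: ((x*z)*b) (not simplifiable)
  at LL: (x*z) (not simplifiable)
  at R: ((a*z)*(z*8)) (not simplifiable)
  at RL: (a*z) (not simplifiable)
  at RR: (z*8) (not simplifiable)
Result: no simplifiable subexpression found -> normal form.

Answer: yes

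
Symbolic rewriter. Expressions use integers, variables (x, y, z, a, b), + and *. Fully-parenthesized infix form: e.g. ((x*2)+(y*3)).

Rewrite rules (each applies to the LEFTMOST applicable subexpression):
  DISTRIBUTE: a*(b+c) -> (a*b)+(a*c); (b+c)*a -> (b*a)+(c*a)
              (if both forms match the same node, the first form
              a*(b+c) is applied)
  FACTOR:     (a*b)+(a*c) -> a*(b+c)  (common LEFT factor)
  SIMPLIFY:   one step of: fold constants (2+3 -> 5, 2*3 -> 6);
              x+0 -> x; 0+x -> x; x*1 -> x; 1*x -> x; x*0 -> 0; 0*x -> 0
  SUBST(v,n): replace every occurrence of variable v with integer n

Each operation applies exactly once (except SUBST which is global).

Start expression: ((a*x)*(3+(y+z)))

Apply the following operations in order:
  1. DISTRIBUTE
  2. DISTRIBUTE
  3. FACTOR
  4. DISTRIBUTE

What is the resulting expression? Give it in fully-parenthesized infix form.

Start: ((a*x)*(3+(y+z)))
Apply DISTRIBUTE at root (target: ((a*x)*(3+(y+z)))): ((a*x)*(3+(y+z))) -> (((a*x)*3)+((a*x)*(y+z)))
Apply DISTRIBUTE at R (target: ((a*x)*(y+z))): (((a*x)*3)+((a*x)*(y+z))) -> (((a*x)*3)+(((a*x)*y)+((a*x)*z)))
Apply FACTOR at R (target: (((a*x)*y)+((a*x)*z))): (((a*x)*3)+(((a*x)*y)+((a*x)*z))) -> (((a*x)*3)+((a*x)*(y+z)))
Apply DISTRIBUTE at R (target: ((a*x)*(y+z))): (((a*x)*3)+((a*x)*(y+z))) -> (((a*x)*3)+(((a*x)*y)+((a*x)*z)))

Answer: (((a*x)*3)+(((a*x)*y)+((a*x)*z)))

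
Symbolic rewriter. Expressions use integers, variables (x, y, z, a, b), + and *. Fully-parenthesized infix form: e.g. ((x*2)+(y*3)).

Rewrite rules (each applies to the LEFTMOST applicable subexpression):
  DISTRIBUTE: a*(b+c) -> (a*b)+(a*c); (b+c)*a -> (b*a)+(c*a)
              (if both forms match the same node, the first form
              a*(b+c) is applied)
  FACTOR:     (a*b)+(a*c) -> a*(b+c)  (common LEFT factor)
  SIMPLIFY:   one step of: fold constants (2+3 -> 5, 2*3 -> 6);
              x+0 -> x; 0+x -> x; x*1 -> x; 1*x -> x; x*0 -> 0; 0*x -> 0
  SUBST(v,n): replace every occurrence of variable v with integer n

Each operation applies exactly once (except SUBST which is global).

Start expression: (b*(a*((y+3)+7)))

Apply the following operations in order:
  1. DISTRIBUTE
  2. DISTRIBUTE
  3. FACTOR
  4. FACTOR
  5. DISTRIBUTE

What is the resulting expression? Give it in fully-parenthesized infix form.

Answer: (b*((a*(y+3))+(a*7)))

Derivation:
Start: (b*(a*((y+3)+7)))
Apply DISTRIBUTE at R (target: (a*((y+3)+7))): (b*(a*((y+3)+7))) -> (b*((a*(y+3))+(a*7)))
Apply DISTRIBUTE at root (target: (b*((a*(y+3))+(a*7)))): (b*((a*(y+3))+(a*7))) -> ((b*(a*(y+3)))+(b*(a*7)))
Apply FACTOR at root (target: ((b*(a*(y+3)))+(b*(a*7)))): ((b*(a*(y+3)))+(b*(a*7))) -> (b*((a*(y+3))+(a*7)))
Apply FACTOR at R (target: ((a*(y+3))+(a*7))): (b*((a*(y+3))+(a*7))) -> (b*(a*((y+3)+7)))
Apply DISTRIBUTE at R (target: (a*((y+3)+7))): (b*(a*((y+3)+7))) -> (b*((a*(y+3))+(a*7)))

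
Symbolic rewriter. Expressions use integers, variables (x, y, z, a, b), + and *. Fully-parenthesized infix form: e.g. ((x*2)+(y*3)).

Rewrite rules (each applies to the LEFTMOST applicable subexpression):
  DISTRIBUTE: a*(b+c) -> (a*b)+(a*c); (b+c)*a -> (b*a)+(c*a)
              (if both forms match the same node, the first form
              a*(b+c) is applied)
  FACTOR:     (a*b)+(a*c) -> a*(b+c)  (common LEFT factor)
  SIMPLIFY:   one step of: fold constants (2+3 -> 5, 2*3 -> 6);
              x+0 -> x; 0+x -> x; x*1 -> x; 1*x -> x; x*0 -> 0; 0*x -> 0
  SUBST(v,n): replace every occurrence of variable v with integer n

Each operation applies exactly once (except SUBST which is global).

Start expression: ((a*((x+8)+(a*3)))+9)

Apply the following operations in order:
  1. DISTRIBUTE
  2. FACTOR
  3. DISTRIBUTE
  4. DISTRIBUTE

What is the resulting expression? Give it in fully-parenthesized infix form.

Answer: ((((a*x)+(a*8))+(a*(a*3)))+9)

Derivation:
Start: ((a*((x+8)+(a*3)))+9)
Apply DISTRIBUTE at L (target: (a*((x+8)+(a*3)))): ((a*((x+8)+(a*3)))+9) -> (((a*(x+8))+(a*(a*3)))+9)
Apply FACTOR at L (target: ((a*(x+8))+(a*(a*3)))): (((a*(x+8))+(a*(a*3)))+9) -> ((a*((x+8)+(a*3)))+9)
Apply DISTRIBUTE at L (target: (a*((x+8)+(a*3)))): ((a*((x+8)+(a*3)))+9) -> (((a*(x+8))+(a*(a*3)))+9)
Apply DISTRIBUTE at LL (target: (a*(x+8))): (((a*(x+8))+(a*(a*3)))+9) -> ((((a*x)+(a*8))+(a*(a*3)))+9)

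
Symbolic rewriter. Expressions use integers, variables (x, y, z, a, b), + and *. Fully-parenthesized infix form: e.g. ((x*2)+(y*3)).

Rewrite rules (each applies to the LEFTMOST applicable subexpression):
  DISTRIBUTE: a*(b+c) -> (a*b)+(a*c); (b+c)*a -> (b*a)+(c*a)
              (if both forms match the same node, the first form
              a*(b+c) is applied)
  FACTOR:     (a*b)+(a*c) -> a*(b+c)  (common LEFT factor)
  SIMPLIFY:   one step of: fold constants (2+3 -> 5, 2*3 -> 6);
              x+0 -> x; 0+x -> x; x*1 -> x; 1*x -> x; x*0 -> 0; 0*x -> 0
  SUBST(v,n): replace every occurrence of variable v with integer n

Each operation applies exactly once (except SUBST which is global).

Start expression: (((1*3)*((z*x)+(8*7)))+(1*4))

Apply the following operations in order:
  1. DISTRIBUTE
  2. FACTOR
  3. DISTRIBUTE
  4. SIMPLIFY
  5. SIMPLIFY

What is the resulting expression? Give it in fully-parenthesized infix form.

Start: (((1*3)*((z*x)+(8*7)))+(1*4))
Apply DISTRIBUTE at L (target: ((1*3)*((z*x)+(8*7)))): (((1*3)*((z*x)+(8*7)))+(1*4)) -> ((((1*3)*(z*x))+((1*3)*(8*7)))+(1*4))
Apply FACTOR at L (target: (((1*3)*(z*x))+((1*3)*(8*7)))): ((((1*3)*(z*x))+((1*3)*(8*7)))+(1*4)) -> (((1*3)*((z*x)+(8*7)))+(1*4))
Apply DISTRIBUTE at L (target: ((1*3)*((z*x)+(8*7)))): (((1*3)*((z*x)+(8*7)))+(1*4)) -> ((((1*3)*(z*x))+((1*3)*(8*7)))+(1*4))
Apply SIMPLIFY at LLL (target: (1*3)): ((((1*3)*(z*x))+((1*3)*(8*7)))+(1*4)) -> (((3*(z*x))+((1*3)*(8*7)))+(1*4))
Apply SIMPLIFY at LRL (target: (1*3)): (((3*(z*x))+((1*3)*(8*7)))+(1*4)) -> (((3*(z*x))+(3*(8*7)))+(1*4))

Answer: (((3*(z*x))+(3*(8*7)))+(1*4))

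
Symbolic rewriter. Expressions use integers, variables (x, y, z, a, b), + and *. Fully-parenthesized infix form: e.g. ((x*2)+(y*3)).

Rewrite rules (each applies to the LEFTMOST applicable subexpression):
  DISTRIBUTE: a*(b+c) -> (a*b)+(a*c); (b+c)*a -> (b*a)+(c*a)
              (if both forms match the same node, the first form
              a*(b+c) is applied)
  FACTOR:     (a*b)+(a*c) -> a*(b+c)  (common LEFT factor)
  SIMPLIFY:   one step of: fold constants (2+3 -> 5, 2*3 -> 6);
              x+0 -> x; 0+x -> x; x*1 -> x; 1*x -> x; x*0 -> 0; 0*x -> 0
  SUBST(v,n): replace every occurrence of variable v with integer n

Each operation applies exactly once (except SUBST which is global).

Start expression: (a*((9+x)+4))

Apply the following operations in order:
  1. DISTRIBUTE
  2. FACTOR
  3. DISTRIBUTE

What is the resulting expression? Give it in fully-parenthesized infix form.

Answer: ((a*(9+x))+(a*4))

Derivation:
Start: (a*((9+x)+4))
Apply DISTRIBUTE at root (target: (a*((9+x)+4))): (a*((9+x)+4)) -> ((a*(9+x))+(a*4))
Apply FACTOR at root (target: ((a*(9+x))+(a*4))): ((a*(9+x))+(a*4)) -> (a*((9+x)+4))
Apply DISTRIBUTE at root (target: (a*((9+x)+4))): (a*((9+x)+4)) -> ((a*(9+x))+(a*4))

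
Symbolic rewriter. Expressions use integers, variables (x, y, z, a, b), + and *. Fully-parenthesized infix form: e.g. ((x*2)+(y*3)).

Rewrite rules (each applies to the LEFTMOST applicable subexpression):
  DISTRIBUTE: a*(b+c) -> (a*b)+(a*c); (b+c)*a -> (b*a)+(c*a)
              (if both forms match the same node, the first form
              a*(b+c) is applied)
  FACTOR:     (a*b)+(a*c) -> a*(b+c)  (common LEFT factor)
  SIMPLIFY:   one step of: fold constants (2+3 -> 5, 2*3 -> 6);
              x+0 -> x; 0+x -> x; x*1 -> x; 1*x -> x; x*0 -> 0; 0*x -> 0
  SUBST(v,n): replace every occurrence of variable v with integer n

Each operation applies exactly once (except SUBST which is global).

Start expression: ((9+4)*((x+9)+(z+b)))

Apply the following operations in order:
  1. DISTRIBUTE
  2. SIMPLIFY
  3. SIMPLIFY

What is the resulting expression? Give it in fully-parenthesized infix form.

Start: ((9+4)*((x+9)+(z+b)))
Apply DISTRIBUTE at root (target: ((9+4)*((x+9)+(z+b)))): ((9+4)*((x+9)+(z+b))) -> (((9+4)*(x+9))+((9+4)*(z+b)))
Apply SIMPLIFY at LL (target: (9+4)): (((9+4)*(x+9))+((9+4)*(z+b))) -> ((13*(x+9))+((9+4)*(z+b)))
Apply SIMPLIFY at RL (target: (9+4)): ((13*(x+9))+((9+4)*(z+b))) -> ((13*(x+9))+(13*(z+b)))

Answer: ((13*(x+9))+(13*(z+b)))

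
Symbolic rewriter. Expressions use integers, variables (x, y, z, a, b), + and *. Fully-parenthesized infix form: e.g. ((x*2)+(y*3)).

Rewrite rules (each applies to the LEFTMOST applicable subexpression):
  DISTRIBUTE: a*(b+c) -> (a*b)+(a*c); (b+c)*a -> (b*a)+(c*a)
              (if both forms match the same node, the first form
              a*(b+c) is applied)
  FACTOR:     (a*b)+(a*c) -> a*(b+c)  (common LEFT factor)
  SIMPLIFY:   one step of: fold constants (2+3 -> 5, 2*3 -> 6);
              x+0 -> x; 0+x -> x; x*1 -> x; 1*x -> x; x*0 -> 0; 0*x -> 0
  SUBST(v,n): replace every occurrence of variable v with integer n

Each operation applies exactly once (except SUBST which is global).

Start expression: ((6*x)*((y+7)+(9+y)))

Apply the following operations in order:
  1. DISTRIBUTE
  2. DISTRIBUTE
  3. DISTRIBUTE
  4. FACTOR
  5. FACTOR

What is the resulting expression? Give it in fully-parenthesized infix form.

Start: ((6*x)*((y+7)+(9+y)))
Apply DISTRIBUTE at root (target: ((6*x)*((y+7)+(9+y)))): ((6*x)*((y+7)+(9+y))) -> (((6*x)*(y+7))+((6*x)*(9+y)))
Apply DISTRIBUTE at L (target: ((6*x)*(y+7))): (((6*x)*(y+7))+((6*x)*(9+y))) -> ((((6*x)*y)+((6*x)*7))+((6*x)*(9+y)))
Apply DISTRIBUTE at R (target: ((6*x)*(9+y))): ((((6*x)*y)+((6*x)*7))+((6*x)*(9+y))) -> ((((6*x)*y)+((6*x)*7))+(((6*x)*9)+((6*x)*y)))
Apply FACTOR at L (target: (((6*x)*y)+((6*x)*7))): ((((6*x)*y)+((6*x)*7))+(((6*x)*9)+((6*x)*y))) -> (((6*x)*(y+7))+(((6*x)*9)+((6*x)*y)))
Apply FACTOR at R (target: (((6*x)*9)+((6*x)*y))): (((6*x)*(y+7))+(((6*x)*9)+((6*x)*y))) -> (((6*x)*(y+7))+((6*x)*(9+y)))

Answer: (((6*x)*(y+7))+((6*x)*(9+y)))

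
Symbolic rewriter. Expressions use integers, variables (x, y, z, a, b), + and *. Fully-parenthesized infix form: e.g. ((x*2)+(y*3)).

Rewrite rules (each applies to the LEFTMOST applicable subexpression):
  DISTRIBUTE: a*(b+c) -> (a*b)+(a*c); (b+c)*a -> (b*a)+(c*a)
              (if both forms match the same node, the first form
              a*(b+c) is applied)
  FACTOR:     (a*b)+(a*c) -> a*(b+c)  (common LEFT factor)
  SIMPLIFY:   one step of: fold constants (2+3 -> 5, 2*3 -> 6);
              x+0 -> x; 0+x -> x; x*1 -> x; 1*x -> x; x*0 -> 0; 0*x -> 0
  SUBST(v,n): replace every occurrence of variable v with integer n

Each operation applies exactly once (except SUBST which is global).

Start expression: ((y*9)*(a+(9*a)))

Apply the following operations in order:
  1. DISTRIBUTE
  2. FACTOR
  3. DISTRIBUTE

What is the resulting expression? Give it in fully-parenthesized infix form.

Start: ((y*9)*(a+(9*a)))
Apply DISTRIBUTE at root (target: ((y*9)*(a+(9*a)))): ((y*9)*(a+(9*a))) -> (((y*9)*a)+((y*9)*(9*a)))
Apply FACTOR at root (target: (((y*9)*a)+((y*9)*(9*a)))): (((y*9)*a)+((y*9)*(9*a))) -> ((y*9)*(a+(9*a)))
Apply DISTRIBUTE at root (target: ((y*9)*(a+(9*a)))): ((y*9)*(a+(9*a))) -> (((y*9)*a)+((y*9)*(9*a)))

Answer: (((y*9)*a)+((y*9)*(9*a)))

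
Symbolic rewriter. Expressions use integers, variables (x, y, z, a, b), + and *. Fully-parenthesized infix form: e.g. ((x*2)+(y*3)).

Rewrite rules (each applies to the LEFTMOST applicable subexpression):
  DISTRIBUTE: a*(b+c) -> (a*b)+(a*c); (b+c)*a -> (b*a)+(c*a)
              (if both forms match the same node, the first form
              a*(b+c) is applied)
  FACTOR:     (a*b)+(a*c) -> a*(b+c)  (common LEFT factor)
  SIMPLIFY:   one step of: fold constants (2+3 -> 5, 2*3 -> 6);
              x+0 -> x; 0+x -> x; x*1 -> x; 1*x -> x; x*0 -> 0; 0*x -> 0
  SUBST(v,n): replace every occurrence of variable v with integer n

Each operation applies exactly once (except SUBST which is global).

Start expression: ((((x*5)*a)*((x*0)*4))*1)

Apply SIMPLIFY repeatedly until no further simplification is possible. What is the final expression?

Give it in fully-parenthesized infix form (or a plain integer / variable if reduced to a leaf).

Start: ((((x*5)*a)*((x*0)*4))*1)
Step 1: at root: ((((x*5)*a)*((x*0)*4))*1) -> (((x*5)*a)*((x*0)*4)); overall: ((((x*5)*a)*((x*0)*4))*1) -> (((x*5)*a)*((x*0)*4))
Step 2: at RL: (x*0) -> 0; overall: (((x*5)*a)*((x*0)*4)) -> (((x*5)*a)*(0*4))
Step 3: at R: (0*4) -> 0; overall: (((x*5)*a)*(0*4)) -> (((x*5)*a)*0)
Step 4: at root: (((x*5)*a)*0) -> 0; overall: (((x*5)*a)*0) -> 0
Fixed point: 0

Answer: 0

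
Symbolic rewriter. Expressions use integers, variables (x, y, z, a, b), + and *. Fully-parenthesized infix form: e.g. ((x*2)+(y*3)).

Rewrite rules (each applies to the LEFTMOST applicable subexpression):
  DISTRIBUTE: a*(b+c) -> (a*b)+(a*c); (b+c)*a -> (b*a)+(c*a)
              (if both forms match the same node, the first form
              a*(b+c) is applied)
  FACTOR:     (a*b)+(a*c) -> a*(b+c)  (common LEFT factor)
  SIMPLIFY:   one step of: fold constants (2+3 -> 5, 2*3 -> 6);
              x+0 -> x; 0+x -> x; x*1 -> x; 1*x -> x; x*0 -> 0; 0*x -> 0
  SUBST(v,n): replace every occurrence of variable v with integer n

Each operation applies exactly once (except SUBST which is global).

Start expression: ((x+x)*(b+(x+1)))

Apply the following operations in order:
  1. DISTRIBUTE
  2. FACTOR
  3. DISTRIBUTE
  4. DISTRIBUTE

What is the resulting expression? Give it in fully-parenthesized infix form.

Answer: (((x*b)+(x*b))+((x+x)*(x+1)))

Derivation:
Start: ((x+x)*(b+(x+1)))
Apply DISTRIBUTE at root (target: ((x+x)*(b+(x+1)))): ((x+x)*(b+(x+1))) -> (((x+x)*b)+((x+x)*(x+1)))
Apply FACTOR at root (target: (((x+x)*b)+((x+x)*(x+1)))): (((x+x)*b)+((x+x)*(x+1))) -> ((x+x)*(b+(x+1)))
Apply DISTRIBUTE at root (target: ((x+x)*(b+(x+1)))): ((x+x)*(b+(x+1))) -> (((x+x)*b)+((x+x)*(x+1)))
Apply DISTRIBUTE at L (target: ((x+x)*b)): (((x+x)*b)+((x+x)*(x+1))) -> (((x*b)+(x*b))+((x+x)*(x+1)))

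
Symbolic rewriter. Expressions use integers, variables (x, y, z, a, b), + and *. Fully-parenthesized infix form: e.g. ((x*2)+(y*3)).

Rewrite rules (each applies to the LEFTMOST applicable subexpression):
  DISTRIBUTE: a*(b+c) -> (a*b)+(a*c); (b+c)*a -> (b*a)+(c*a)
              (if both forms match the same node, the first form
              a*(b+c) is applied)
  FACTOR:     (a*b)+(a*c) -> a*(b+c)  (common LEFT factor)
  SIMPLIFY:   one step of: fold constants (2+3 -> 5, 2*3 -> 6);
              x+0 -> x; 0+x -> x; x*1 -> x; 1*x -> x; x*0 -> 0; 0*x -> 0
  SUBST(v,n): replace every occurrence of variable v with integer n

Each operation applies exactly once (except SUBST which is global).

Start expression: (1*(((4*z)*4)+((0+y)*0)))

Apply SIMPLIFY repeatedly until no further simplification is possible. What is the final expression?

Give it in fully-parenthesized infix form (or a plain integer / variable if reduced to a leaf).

Start: (1*(((4*z)*4)+((0+y)*0)))
Step 1: at root: (1*(((4*z)*4)+((0+y)*0))) -> (((4*z)*4)+((0+y)*0)); overall: (1*(((4*z)*4)+((0+y)*0))) -> (((4*z)*4)+((0+y)*0))
Step 2: at R: ((0+y)*0) -> 0; overall: (((4*z)*4)+((0+y)*0)) -> (((4*z)*4)+0)
Step 3: at root: (((4*z)*4)+0) -> ((4*z)*4); overall: (((4*z)*4)+0) -> ((4*z)*4)
Fixed point: ((4*z)*4)

Answer: ((4*z)*4)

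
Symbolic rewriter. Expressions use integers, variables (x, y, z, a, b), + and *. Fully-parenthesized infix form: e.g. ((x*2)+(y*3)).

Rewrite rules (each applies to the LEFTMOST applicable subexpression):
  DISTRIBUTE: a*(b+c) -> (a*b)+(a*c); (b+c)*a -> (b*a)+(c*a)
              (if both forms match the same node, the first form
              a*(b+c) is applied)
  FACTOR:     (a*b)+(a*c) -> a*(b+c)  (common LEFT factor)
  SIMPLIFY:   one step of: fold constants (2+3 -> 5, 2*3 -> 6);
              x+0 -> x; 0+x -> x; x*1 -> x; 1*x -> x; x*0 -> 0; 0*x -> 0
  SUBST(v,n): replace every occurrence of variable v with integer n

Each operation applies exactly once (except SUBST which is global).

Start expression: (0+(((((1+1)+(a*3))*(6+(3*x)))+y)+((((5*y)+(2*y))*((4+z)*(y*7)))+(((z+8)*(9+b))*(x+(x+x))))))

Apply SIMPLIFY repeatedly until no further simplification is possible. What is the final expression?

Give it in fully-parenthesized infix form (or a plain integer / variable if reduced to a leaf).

Answer: ((((2+(a*3))*(6+(3*x)))+y)+((((5*y)+(2*y))*((4+z)*(y*7)))+(((z+8)*(9+b))*(x+(x+x)))))

Derivation:
Start: (0+(((((1+1)+(a*3))*(6+(3*x)))+y)+((((5*y)+(2*y))*((4+z)*(y*7)))+(((z+8)*(9+b))*(x+(x+x))))))
Step 1: at root: (0+(((((1+1)+(a*3))*(6+(3*x)))+y)+((((5*y)+(2*y))*((4+z)*(y*7)))+(((z+8)*(9+b))*(x+(x+x)))))) -> (((((1+1)+(a*3))*(6+(3*x)))+y)+((((5*y)+(2*y))*((4+z)*(y*7)))+(((z+8)*(9+b))*(x+(x+x))))); overall: (0+(((((1+1)+(a*3))*(6+(3*x)))+y)+((((5*y)+(2*y))*((4+z)*(y*7)))+(((z+8)*(9+b))*(x+(x+x)))))) -> (((((1+1)+(a*3))*(6+(3*x)))+y)+((((5*y)+(2*y))*((4+z)*(y*7)))+(((z+8)*(9+b))*(x+(x+x)))))
Step 2: at LLLL: (1+1) -> 2; overall: (((((1+1)+(a*3))*(6+(3*x)))+y)+((((5*y)+(2*y))*((4+z)*(y*7)))+(((z+8)*(9+b))*(x+(x+x))))) -> ((((2+(a*3))*(6+(3*x)))+y)+((((5*y)+(2*y))*((4+z)*(y*7)))+(((z+8)*(9+b))*(x+(x+x)))))
Fixed point: ((((2+(a*3))*(6+(3*x)))+y)+((((5*y)+(2*y))*((4+z)*(y*7)))+(((z+8)*(9+b))*(x+(x+x)))))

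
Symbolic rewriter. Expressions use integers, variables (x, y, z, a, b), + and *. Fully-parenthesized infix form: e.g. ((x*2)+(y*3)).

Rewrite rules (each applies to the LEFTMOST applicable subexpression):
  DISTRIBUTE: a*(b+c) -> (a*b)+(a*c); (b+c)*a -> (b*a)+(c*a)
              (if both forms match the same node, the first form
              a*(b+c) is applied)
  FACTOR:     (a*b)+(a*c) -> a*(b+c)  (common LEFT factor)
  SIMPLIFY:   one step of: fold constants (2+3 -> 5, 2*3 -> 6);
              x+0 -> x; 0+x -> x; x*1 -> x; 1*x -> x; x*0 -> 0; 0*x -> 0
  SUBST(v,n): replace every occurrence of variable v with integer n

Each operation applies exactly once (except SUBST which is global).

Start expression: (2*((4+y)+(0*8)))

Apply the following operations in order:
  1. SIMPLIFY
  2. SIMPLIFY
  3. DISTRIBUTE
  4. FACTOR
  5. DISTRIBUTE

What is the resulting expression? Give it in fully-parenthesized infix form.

Start: (2*((4+y)+(0*8)))
Apply SIMPLIFY at RR (target: (0*8)): (2*((4+y)+(0*8))) -> (2*((4+y)+0))
Apply SIMPLIFY at R (target: ((4+y)+0)): (2*((4+y)+0)) -> (2*(4+y))
Apply DISTRIBUTE at root (target: (2*(4+y))): (2*(4+y)) -> ((2*4)+(2*y))
Apply FACTOR at root (target: ((2*4)+(2*y))): ((2*4)+(2*y)) -> (2*(4+y))
Apply DISTRIBUTE at root (target: (2*(4+y))): (2*(4+y)) -> ((2*4)+(2*y))

Answer: ((2*4)+(2*y))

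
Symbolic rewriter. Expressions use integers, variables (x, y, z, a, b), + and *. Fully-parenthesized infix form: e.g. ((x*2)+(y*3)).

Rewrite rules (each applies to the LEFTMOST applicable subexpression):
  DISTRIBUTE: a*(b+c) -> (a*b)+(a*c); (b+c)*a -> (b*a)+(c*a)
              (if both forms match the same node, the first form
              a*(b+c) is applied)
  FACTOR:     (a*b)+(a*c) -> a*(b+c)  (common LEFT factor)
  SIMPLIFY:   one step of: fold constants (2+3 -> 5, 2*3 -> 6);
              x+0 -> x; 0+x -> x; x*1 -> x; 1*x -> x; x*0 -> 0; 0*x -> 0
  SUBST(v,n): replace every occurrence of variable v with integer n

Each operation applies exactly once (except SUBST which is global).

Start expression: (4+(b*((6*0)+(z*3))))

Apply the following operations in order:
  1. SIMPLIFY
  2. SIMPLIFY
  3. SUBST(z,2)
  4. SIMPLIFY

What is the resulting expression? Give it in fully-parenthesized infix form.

Start: (4+(b*((6*0)+(z*3))))
Apply SIMPLIFY at RRL (target: (6*0)): (4+(b*((6*0)+(z*3)))) -> (4+(b*(0+(z*3))))
Apply SIMPLIFY at RR (target: (0+(z*3))): (4+(b*(0+(z*3)))) -> (4+(b*(z*3)))
Apply SUBST(z,2): (4+(b*(z*3))) -> (4+(b*(2*3)))
Apply SIMPLIFY at RR (target: (2*3)): (4+(b*(2*3))) -> (4+(b*6))

Answer: (4+(b*6))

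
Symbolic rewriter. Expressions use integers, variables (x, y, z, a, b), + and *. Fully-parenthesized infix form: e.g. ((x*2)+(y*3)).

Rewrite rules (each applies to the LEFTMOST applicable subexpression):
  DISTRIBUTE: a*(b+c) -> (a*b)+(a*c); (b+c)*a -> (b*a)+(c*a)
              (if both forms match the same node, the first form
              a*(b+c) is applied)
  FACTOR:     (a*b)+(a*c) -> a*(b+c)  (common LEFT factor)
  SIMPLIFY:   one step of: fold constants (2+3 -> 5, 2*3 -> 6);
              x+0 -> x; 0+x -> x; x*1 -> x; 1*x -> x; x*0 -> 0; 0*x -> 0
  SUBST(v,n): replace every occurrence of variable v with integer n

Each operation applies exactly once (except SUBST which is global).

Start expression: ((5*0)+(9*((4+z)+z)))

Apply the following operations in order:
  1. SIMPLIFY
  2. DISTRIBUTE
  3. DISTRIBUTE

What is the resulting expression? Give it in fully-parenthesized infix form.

Answer: (0+(((9*4)+(9*z))+(9*z)))

Derivation:
Start: ((5*0)+(9*((4+z)+z)))
Apply SIMPLIFY at L (target: (5*0)): ((5*0)+(9*((4+z)+z))) -> (0+(9*((4+z)+z)))
Apply DISTRIBUTE at R (target: (9*((4+z)+z))): (0+(9*((4+z)+z))) -> (0+((9*(4+z))+(9*z)))
Apply DISTRIBUTE at RL (target: (9*(4+z))): (0+((9*(4+z))+(9*z))) -> (0+(((9*4)+(9*z))+(9*z)))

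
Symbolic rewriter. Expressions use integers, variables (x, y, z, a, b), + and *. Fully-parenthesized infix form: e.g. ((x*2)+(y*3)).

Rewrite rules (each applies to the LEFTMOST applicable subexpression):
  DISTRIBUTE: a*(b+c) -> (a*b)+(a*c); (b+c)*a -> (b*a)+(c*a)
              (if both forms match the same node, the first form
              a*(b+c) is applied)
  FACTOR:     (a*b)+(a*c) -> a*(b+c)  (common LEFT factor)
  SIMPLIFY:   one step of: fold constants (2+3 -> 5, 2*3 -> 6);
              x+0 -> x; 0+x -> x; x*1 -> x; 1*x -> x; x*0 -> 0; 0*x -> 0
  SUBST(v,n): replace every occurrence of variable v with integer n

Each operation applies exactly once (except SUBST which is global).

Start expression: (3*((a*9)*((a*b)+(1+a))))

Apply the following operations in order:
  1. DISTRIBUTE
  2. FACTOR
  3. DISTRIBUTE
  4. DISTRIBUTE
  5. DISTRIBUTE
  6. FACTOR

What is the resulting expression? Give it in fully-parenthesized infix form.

Start: (3*((a*9)*((a*b)+(1+a))))
Apply DISTRIBUTE at R (target: ((a*9)*((a*b)+(1+a)))): (3*((a*9)*((a*b)+(1+a)))) -> (3*(((a*9)*(a*b))+((a*9)*(1+a))))
Apply FACTOR at R (target: (((a*9)*(a*b))+((a*9)*(1+a)))): (3*(((a*9)*(a*b))+((a*9)*(1+a)))) -> (3*((a*9)*((a*b)+(1+a))))
Apply DISTRIBUTE at R (target: ((a*9)*((a*b)+(1+a)))): (3*((a*9)*((a*b)+(1+a)))) -> (3*(((a*9)*(a*b))+((a*9)*(1+a))))
Apply DISTRIBUTE at root (target: (3*(((a*9)*(a*b))+((a*9)*(1+a))))): (3*(((a*9)*(a*b))+((a*9)*(1+a)))) -> ((3*((a*9)*(a*b)))+(3*((a*9)*(1+a))))
Apply DISTRIBUTE at RR (target: ((a*9)*(1+a))): ((3*((a*9)*(a*b)))+(3*((a*9)*(1+a)))) -> ((3*((a*9)*(a*b)))+(3*(((a*9)*1)+((a*9)*a))))
Apply FACTOR at root (target: ((3*((a*9)*(a*b)))+(3*(((a*9)*1)+((a*9)*a))))): ((3*((a*9)*(a*b)))+(3*(((a*9)*1)+((a*9)*a)))) -> (3*(((a*9)*(a*b))+(((a*9)*1)+((a*9)*a))))

Answer: (3*(((a*9)*(a*b))+(((a*9)*1)+((a*9)*a))))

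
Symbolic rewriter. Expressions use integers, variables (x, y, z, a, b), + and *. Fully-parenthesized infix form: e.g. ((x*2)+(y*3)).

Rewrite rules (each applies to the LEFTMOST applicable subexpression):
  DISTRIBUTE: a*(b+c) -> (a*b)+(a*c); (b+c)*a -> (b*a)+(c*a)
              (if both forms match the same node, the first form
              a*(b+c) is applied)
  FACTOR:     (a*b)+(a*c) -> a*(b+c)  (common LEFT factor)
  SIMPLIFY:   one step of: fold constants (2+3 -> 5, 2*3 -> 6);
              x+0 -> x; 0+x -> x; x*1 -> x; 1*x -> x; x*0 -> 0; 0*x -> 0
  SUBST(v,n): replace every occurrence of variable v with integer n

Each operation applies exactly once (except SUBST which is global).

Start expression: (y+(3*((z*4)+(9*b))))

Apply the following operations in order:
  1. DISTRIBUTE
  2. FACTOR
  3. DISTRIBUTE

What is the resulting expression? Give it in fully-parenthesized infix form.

Start: (y+(3*((z*4)+(9*b))))
Apply DISTRIBUTE at R (target: (3*((z*4)+(9*b)))): (y+(3*((z*4)+(9*b)))) -> (y+((3*(z*4))+(3*(9*b))))
Apply FACTOR at R (target: ((3*(z*4))+(3*(9*b)))): (y+((3*(z*4))+(3*(9*b)))) -> (y+(3*((z*4)+(9*b))))
Apply DISTRIBUTE at R (target: (3*((z*4)+(9*b)))): (y+(3*((z*4)+(9*b)))) -> (y+((3*(z*4))+(3*(9*b))))

Answer: (y+((3*(z*4))+(3*(9*b))))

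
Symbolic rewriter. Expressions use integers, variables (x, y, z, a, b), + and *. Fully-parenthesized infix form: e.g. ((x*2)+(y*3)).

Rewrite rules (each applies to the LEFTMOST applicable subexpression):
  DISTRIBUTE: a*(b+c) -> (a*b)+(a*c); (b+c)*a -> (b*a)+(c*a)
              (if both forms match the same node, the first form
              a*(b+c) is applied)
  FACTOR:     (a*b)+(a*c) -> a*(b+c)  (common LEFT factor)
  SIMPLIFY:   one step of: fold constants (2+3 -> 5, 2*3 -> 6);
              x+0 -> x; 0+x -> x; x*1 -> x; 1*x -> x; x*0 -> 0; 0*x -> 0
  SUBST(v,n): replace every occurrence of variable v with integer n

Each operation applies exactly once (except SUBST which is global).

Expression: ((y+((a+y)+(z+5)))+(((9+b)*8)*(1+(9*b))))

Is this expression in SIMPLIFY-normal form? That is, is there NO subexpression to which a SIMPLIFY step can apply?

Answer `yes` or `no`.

Answer: yes

Derivation:
Expression: ((y+((a+y)+(z+5)))+(((9+b)*8)*(1+(9*b))))
Scanning for simplifiable subexpressions (pre-order)...
  at root: ((y+((a+y)+(z+5)))+(((9+b)*8)*(1+(9*b)))) (not simplifiable)
  at L: (y+((a+y)+(z+5))) (not simplifiable)
  at LR: ((a+y)+(z+5)) (not simplifiable)
  at LRL: (a+y) (not simplifiable)
  at LRR: (z+5) (not simplifiable)
  at R: (((9+b)*8)*(1+(9*b))) (not simplifiable)
  at RL: ((9+b)*8) (not simplifiable)
  at RLL: (9+b) (not simplifiable)
  at RR: (1+(9*b)) (not simplifiable)
  at RRR: (9*b) (not simplifiable)
Result: no simplifiable subexpression found -> normal form.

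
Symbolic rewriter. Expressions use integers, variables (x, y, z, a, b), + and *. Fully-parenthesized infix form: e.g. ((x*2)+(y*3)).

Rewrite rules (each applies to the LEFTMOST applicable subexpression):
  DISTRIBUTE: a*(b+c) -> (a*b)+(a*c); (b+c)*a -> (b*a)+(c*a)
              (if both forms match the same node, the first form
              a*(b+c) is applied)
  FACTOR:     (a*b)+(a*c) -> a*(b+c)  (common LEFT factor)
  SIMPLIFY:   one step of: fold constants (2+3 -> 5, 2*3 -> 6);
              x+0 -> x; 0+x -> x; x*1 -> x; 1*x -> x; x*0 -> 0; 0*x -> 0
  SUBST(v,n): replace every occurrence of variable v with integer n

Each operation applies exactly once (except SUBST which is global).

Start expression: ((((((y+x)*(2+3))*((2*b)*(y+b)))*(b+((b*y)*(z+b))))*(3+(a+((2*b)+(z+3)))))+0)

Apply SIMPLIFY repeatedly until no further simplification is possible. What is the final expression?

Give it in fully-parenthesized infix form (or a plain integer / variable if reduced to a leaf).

Start: ((((((y+x)*(2+3))*((2*b)*(y+b)))*(b+((b*y)*(z+b))))*(3+(a+((2*b)+(z+3)))))+0)
Step 1: at root: ((((((y+x)*(2+3))*((2*b)*(y+b)))*(b+((b*y)*(z+b))))*(3+(a+((2*b)+(z+3)))))+0) -> (((((y+x)*(2+3))*((2*b)*(y+b)))*(b+((b*y)*(z+b))))*(3+(a+((2*b)+(z+3))))); overall: ((((((y+x)*(2+3))*((2*b)*(y+b)))*(b+((b*y)*(z+b))))*(3+(a+((2*b)+(z+3)))))+0) -> (((((y+x)*(2+3))*((2*b)*(y+b)))*(b+((b*y)*(z+b))))*(3+(a+((2*b)+(z+3)))))
Step 2: at LLLR: (2+3) -> 5; overall: (((((y+x)*(2+3))*((2*b)*(y+b)))*(b+((b*y)*(z+b))))*(3+(a+((2*b)+(z+3))))) -> (((((y+x)*5)*((2*b)*(y+b)))*(b+((b*y)*(z+b))))*(3+(a+((2*b)+(z+3)))))
Fixed point: (((((y+x)*5)*((2*b)*(y+b)))*(b+((b*y)*(z+b))))*(3+(a+((2*b)+(z+3)))))

Answer: (((((y+x)*5)*((2*b)*(y+b)))*(b+((b*y)*(z+b))))*(3+(a+((2*b)+(z+3)))))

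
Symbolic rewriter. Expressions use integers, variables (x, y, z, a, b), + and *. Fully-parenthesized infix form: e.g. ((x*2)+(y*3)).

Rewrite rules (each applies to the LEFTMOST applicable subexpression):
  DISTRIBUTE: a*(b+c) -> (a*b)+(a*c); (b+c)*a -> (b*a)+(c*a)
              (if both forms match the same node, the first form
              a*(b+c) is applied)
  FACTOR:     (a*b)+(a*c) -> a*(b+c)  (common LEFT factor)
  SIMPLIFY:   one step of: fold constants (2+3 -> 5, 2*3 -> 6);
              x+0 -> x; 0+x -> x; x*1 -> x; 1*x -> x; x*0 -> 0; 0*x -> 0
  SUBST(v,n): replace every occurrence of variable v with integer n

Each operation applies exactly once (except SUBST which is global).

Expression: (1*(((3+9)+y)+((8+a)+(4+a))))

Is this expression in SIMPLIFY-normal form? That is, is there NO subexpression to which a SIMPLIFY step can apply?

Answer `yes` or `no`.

Expression: (1*(((3+9)+y)+((8+a)+(4+a))))
Scanning for simplifiable subexpressions (pre-order)...
  at root: (1*(((3+9)+y)+((8+a)+(4+a)))) (SIMPLIFIABLE)
  at R: (((3+9)+y)+((8+a)+(4+a))) (not simplifiable)
  at RL: ((3+9)+y) (not simplifiable)
  at RLL: (3+9) (SIMPLIFIABLE)
  at RR: ((8+a)+(4+a)) (not simplifiable)
  at RRL: (8+a) (not simplifiable)
  at RRR: (4+a) (not simplifiable)
Found simplifiable subexpr at path root: (1*(((3+9)+y)+((8+a)+(4+a))))
One SIMPLIFY step would give: (((3+9)+y)+((8+a)+(4+a)))
-> NOT in normal form.

Answer: no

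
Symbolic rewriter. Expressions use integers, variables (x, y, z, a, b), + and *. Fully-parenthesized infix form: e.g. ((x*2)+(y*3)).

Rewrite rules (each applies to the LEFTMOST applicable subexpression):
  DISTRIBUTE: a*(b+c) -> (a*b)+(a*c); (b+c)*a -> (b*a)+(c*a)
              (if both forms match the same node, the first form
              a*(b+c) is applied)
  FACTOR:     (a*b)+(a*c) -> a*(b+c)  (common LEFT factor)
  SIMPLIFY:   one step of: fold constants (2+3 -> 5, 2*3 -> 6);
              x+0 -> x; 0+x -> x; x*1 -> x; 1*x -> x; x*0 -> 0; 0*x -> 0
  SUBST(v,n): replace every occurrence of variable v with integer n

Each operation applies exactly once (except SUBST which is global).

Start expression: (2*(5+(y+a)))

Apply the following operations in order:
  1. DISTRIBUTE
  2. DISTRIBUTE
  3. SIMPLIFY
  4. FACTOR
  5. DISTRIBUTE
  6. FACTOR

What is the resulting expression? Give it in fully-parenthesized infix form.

Answer: (10+(2*(y+a)))

Derivation:
Start: (2*(5+(y+a)))
Apply DISTRIBUTE at root (target: (2*(5+(y+a)))): (2*(5+(y+a))) -> ((2*5)+(2*(y+a)))
Apply DISTRIBUTE at R (target: (2*(y+a))): ((2*5)+(2*(y+a))) -> ((2*5)+((2*y)+(2*a)))
Apply SIMPLIFY at L (target: (2*5)): ((2*5)+((2*y)+(2*a))) -> (10+((2*y)+(2*a)))
Apply FACTOR at R (target: ((2*y)+(2*a))): (10+((2*y)+(2*a))) -> (10+(2*(y+a)))
Apply DISTRIBUTE at R (target: (2*(y+a))): (10+(2*(y+a))) -> (10+((2*y)+(2*a)))
Apply FACTOR at R (target: ((2*y)+(2*a))): (10+((2*y)+(2*a))) -> (10+(2*(y+a)))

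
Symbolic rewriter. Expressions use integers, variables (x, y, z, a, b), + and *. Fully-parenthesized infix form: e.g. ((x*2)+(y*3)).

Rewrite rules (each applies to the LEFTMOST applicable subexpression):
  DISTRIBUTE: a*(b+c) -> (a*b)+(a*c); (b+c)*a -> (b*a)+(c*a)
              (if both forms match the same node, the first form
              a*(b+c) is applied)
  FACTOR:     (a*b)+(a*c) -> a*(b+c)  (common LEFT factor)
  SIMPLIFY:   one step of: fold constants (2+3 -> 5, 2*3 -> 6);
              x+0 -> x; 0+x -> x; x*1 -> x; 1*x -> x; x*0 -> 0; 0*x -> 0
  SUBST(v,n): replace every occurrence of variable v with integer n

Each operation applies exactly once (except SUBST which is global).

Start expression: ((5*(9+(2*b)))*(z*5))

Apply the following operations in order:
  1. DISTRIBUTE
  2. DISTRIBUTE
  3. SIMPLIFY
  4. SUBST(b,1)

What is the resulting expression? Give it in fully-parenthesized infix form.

Answer: ((45*(z*5))+((5*(2*1))*(z*5)))

Derivation:
Start: ((5*(9+(2*b)))*(z*5))
Apply DISTRIBUTE at L (target: (5*(9+(2*b)))): ((5*(9+(2*b)))*(z*5)) -> (((5*9)+(5*(2*b)))*(z*5))
Apply DISTRIBUTE at root (target: (((5*9)+(5*(2*b)))*(z*5))): (((5*9)+(5*(2*b)))*(z*5)) -> (((5*9)*(z*5))+((5*(2*b))*(z*5)))
Apply SIMPLIFY at LL (target: (5*9)): (((5*9)*(z*5))+((5*(2*b))*(z*5))) -> ((45*(z*5))+((5*(2*b))*(z*5)))
Apply SUBST(b,1): ((45*(z*5))+((5*(2*b))*(z*5))) -> ((45*(z*5))+((5*(2*1))*(z*5)))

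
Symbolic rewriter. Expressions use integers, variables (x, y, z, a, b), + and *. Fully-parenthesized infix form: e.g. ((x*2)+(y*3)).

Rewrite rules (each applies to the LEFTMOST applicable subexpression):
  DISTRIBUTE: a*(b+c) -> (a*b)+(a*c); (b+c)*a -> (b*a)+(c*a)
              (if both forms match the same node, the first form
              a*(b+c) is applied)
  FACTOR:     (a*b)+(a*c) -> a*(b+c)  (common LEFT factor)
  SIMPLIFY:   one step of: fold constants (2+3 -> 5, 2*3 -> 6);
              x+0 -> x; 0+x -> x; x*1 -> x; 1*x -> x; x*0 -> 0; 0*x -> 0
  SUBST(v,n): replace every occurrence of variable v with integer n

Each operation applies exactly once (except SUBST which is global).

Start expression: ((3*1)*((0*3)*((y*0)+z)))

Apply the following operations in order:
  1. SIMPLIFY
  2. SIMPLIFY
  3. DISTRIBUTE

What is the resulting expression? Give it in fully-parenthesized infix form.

Start: ((3*1)*((0*3)*((y*0)+z)))
Apply SIMPLIFY at L (target: (3*1)): ((3*1)*((0*3)*((y*0)+z))) -> (3*((0*3)*((y*0)+z)))
Apply SIMPLIFY at RL (target: (0*3)): (3*((0*3)*((y*0)+z))) -> (3*(0*((y*0)+z)))
Apply DISTRIBUTE at R (target: (0*((y*0)+z))): (3*(0*((y*0)+z))) -> (3*((0*(y*0))+(0*z)))

Answer: (3*((0*(y*0))+(0*z)))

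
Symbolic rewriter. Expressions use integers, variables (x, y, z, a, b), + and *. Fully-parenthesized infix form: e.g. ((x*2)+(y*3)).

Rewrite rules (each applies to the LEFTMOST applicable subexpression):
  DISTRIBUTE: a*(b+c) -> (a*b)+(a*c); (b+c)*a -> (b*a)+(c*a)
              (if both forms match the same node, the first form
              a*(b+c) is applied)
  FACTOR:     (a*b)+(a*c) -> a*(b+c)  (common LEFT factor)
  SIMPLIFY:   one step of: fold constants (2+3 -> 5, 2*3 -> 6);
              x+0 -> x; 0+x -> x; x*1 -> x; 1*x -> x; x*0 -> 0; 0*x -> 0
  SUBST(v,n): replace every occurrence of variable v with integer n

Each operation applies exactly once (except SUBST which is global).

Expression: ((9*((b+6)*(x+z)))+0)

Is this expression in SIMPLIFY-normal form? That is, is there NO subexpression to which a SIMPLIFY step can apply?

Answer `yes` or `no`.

Answer: no

Derivation:
Expression: ((9*((b+6)*(x+z)))+0)
Scanning for simplifiable subexpressions (pre-order)...
  at root: ((9*((b+6)*(x+z)))+0) (SIMPLIFIABLE)
  at L: (9*((b+6)*(x+z))) (not simplifiable)
  at LR: ((b+6)*(x+z)) (not simplifiable)
  at LRL: (b+6) (not simplifiable)
  at LRR: (x+z) (not simplifiable)
Found simplifiable subexpr at path root: ((9*((b+6)*(x+z)))+0)
One SIMPLIFY step would give: (9*((b+6)*(x+z)))
-> NOT in normal form.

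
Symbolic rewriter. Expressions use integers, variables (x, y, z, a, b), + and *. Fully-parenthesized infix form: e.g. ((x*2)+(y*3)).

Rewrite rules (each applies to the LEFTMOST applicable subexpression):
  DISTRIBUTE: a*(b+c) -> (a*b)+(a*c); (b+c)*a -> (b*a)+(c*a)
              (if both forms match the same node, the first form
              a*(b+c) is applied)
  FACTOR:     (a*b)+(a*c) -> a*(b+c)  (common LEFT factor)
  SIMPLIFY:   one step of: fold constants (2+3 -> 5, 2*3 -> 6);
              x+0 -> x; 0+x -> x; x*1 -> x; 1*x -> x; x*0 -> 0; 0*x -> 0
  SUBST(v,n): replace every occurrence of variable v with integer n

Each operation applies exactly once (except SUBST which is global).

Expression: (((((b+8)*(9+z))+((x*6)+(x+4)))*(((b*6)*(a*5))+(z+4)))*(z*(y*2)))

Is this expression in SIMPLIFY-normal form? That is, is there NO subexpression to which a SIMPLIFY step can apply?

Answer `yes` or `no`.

Expression: (((((b+8)*(9+z))+((x*6)+(x+4)))*(((b*6)*(a*5))+(z+4)))*(z*(y*2)))
Scanning for simplifiable subexpressions (pre-order)...
  at root: (((((b+8)*(9+z))+((x*6)+(x+4)))*(((b*6)*(a*5))+(z+4)))*(z*(y*2))) (not simplifiable)
  at L: ((((b+8)*(9+z))+((x*6)+(x+4)))*(((b*6)*(a*5))+(z+4))) (not simplifiable)
  at LL: (((b+8)*(9+z))+((x*6)+(x+4))) (not simplifiable)
  at LLL: ((b+8)*(9+z)) (not simplifiable)
  at LLLL: (b+8) (not simplifiable)
  at LLLR: (9+z) (not simplifiable)
  at LLR: ((x*6)+(x+4)) (not simplifiable)
  at LLRL: (x*6) (not simplifiable)
  at LLRR: (x+4) (not simplifiable)
  at LR: (((b*6)*(a*5))+(z+4)) (not simplifiable)
  at LRL: ((b*6)*(a*5)) (not simplifiable)
  at LRLL: (b*6) (not simplifiable)
  at LRLR: (a*5) (not simplifiable)
  at LRR: (z+4) (not simplifiable)
  at R: (z*(y*2)) (not simplifiable)
  at RR: (y*2) (not simplifiable)
Result: no simplifiable subexpression found -> normal form.

Answer: yes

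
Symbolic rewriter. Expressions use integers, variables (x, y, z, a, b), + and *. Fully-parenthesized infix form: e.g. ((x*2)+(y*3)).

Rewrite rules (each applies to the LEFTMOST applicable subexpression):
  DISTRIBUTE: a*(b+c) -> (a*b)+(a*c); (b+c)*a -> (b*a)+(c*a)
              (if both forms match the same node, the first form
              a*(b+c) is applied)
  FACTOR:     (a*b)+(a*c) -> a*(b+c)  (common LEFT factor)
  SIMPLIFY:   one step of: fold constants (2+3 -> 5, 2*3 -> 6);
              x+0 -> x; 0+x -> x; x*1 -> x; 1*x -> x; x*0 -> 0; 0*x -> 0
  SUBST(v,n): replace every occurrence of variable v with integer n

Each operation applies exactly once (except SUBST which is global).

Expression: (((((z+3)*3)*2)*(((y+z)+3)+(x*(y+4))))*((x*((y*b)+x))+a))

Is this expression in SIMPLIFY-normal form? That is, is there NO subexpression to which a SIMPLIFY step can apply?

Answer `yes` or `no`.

Expression: (((((z+3)*3)*2)*(((y+z)+3)+(x*(y+4))))*((x*((y*b)+x))+a))
Scanning for simplifiable subexpressions (pre-order)...
  at root: (((((z+3)*3)*2)*(((y+z)+3)+(x*(y+4))))*((x*((y*b)+x))+a)) (not simplifiable)
  at L: ((((z+3)*3)*2)*(((y+z)+3)+(x*(y+4)))) (not simplifiable)
  at LL: (((z+3)*3)*2) (not simplifiable)
  at LLL: ((z+3)*3) (not simplifiable)
  at LLLL: (z+3) (not simplifiable)
  at LR: (((y+z)+3)+(x*(y+4))) (not simplifiable)
  at LRL: ((y+z)+3) (not simplifiable)
  at LRLL: (y+z) (not simplifiable)
  at LRR: (x*(y+4)) (not simplifiable)
  at LRRR: (y+4) (not simplifiable)
  at R: ((x*((y*b)+x))+a) (not simplifiable)
  at RL: (x*((y*b)+x)) (not simplifiable)
  at RLR: ((y*b)+x) (not simplifiable)
  at RLRL: (y*b) (not simplifiable)
Result: no simplifiable subexpression found -> normal form.

Answer: yes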